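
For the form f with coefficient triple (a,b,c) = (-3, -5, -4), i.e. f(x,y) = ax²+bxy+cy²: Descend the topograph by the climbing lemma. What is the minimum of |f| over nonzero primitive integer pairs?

translate: b→-1 (≡5 mod 6), so (3,5,4)→(3,-1,2)
flip: (3,-1,2)→(2,1,3)
reduced (well bottom): (2,1,3) with a≤c, −a<b≤a
well minimum |f| = |-2| = 2 (negative-definite)

2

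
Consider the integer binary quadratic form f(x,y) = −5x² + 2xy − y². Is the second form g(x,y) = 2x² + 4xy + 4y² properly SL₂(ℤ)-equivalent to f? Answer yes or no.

D₁ = -16, D₂ = -16
f is negative-definite; reduce −f:
−f: flip: (5,-2,1)→(1,2,5)
−f: translate: b→0 (≡2 mod 2), so (1,2,5)→(1,0,4)
−f: reduced (well bottom): (1,0,4) with a≤c, −a<b≤a
flip sign back: reduced form of f is (-1,0,-4)
g: translate: b→0 (≡4 mod 4), so (2,4,4)→(2,0,2)
g: reduced (well bottom): (2,0,2) with a≤c, −a<b≤a
reduced forms (-1, 0, -4) vs (2, 0, 2) ⇒ inequivalent

no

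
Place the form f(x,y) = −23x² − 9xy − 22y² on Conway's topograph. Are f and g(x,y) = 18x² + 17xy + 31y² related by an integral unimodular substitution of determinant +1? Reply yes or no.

D₁ = -1943, D₂ = -1943
f is negative-definite; reduce −f:
−f: flip: (23,9,22)→(22,-9,23)
−f: reduced (well bottom): (22,-9,23) with a≤c, −a<b≤a
flip sign back: reduced form of f is (-22,9,-23)
g: reduced (well bottom): (18,17,31) with a≤c, −a<b≤a
reduced forms (-22, 9, -23) vs (18, 17, 31) ⇒ inequivalent

no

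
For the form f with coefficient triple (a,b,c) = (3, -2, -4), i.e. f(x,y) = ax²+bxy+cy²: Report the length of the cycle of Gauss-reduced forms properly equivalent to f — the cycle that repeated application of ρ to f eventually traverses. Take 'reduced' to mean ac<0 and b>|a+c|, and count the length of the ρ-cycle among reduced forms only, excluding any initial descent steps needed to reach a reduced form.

D = 52, ⌊√D⌋ = 7
descent: ρ → (-4,2,3)  [lands on river]
river: ρ → (3,4,-3)
river: ρ → (-3,2,4)
river: ρ → (4,6,-1)
river: ρ → (-1,6,4)
river: ρ → (4,2,-3)
river: ρ → (-3,4,3)
river: ρ → (3,2,-4)
river: ρ → (-4,6,1)
river: ρ → (1,6,-4)
ρ-cycle length = 10 (tail of 1 descent step not counted)

10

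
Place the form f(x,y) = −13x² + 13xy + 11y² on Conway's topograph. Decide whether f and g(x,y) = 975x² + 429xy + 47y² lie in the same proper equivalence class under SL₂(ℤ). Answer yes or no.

D₁ = 741, D₂ = 741
river cycle of f (length 8): (11, 9, -15), (-15, 21, 5), (5, 19, -19), (-19, 19, 5), (5, 21, -15), (-15, 9, 11), (11, 13, -13), (-13, 13, 11)
river cycle of g (length 8): (5, 19, -19), (-19, 19, 5), (5, 21, -15), (-15, 9, 11), (11, 13, -13), (-13, 13, 11), (11, 9, -15), (-15, 21, 5)
cycles coincide ⇒ equivalent

yes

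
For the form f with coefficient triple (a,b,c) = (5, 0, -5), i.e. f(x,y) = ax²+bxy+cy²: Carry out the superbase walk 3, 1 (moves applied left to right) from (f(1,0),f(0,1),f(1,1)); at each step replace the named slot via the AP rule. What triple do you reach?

start (5,-5,0) = (f(1,0),f(0,1),f(1,1))
replace slot 3: 2·(5+(-5)) − 0 = 0 → (5,-5,0)
replace slot 1: 2·((-5)+0) − 5 = -15 → (-15,-5,0)

-15,-5,0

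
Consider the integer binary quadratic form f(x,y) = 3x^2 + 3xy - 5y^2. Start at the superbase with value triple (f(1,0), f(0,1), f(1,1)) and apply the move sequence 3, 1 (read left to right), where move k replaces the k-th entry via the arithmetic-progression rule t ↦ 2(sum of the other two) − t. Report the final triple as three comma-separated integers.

start (3,-5,1) = (f(1,0),f(0,1),f(1,1))
replace slot 3: 2·(3+(-5)) − 1 = -5 → (3,-5,-5)
replace slot 1: 2·((-5)+(-5)) − 3 = -23 → (-23,-5,-5)

-23,-5,-5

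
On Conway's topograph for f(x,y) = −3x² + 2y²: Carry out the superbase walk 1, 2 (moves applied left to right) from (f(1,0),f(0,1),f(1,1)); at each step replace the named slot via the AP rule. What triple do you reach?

start (-3,2,-1) = (f(1,0),f(0,1),f(1,1))
replace slot 1: 2·(2+(-1)) − (-3) = 5 → (5,2,-1)
replace slot 2: 2·(5+(-1)) − 2 = 6 → (5,6,-1)

5,6,-1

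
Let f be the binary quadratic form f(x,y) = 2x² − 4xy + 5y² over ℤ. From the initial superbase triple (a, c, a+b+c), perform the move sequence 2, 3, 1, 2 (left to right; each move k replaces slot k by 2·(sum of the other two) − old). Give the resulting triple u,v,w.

start (2,5,3) = (f(1,0),f(0,1),f(1,1))
replace slot 2: 2·(2+3) − 5 = 5 → (2,5,3)
replace slot 3: 2·(2+5) − 3 = 11 → (2,5,11)
replace slot 1: 2·(5+11) − 2 = 30 → (30,5,11)
replace slot 2: 2·(30+11) − 5 = 77 → (30,77,11)

30,77,11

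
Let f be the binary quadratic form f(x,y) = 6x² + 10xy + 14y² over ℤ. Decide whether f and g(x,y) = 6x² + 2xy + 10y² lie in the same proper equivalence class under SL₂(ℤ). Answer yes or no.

D₁ = -236, D₂ = -236
f: translate: b→-2 (≡10 mod 12), so (6,10,14)→(6,-2,10)
f: reduced (well bottom): (6,-2,10) with a≤c, −a<b≤a
g: reduced (well bottom): (6,2,10) with a≤c, −a<b≤a
reduced forms (6, -2, 10) vs (6, 2, 10) ⇒ inequivalent

no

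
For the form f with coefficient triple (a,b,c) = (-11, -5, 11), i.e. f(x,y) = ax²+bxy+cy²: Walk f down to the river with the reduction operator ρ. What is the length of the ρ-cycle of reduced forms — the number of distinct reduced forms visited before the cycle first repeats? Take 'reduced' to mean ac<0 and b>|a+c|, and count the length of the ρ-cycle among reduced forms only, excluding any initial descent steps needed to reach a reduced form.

D = 509, ⌊√D⌋ = 22
descent: ρ → (11,5,-11)  [lands on river]
river: ρ → (-11,17,5)
river: ρ → (5,13,-17)
river: ρ → (-17,21,1)
river: ρ → (1,21,-17)
river: ρ → (-17,13,5)
river: ρ → (5,17,-11)
river: ρ → (-11,5,11)
river: ρ → (11,17,-5)
river: ρ → (-5,13,17)
river: ρ → (17,21,-1)
river: ρ → (-1,21,17)
river: ρ → (17,13,-5)
river: ρ → (-5,17,11)
ρ-cycle length = 14 (tail of 1 descent step not counted)

14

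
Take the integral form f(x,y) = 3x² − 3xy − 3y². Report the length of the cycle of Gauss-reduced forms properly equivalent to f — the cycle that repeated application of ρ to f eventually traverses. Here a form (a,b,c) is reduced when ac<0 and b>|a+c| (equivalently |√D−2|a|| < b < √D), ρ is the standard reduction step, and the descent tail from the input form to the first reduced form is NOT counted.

D = 45, ⌊√D⌋ = 6
descent: ρ → (-3,3,3)  [lands on river]
river: ρ → (3,3,-3)
ρ-cycle length = 2 (tail of 1 descent step not counted)

2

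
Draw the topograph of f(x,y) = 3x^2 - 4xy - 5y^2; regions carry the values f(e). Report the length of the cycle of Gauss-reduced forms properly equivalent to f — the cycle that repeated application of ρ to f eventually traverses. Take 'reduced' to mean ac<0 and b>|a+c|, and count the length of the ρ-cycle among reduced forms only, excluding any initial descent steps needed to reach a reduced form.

D = 76, ⌊√D⌋ = 8
descent: ρ → (-5,4,3)  [lands on river]
river: ρ → (3,8,-1)
river: ρ → (-1,8,3)
river: ρ → (3,4,-5)
river: ρ → (-5,6,2)
river: ρ → (2,6,-5)
ρ-cycle length = 6 (tail of 1 descent step not counted)

6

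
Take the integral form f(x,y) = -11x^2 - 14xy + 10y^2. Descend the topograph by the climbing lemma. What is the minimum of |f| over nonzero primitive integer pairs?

descent: ρ → (10,14,-11)  [lands on river]
river: ρ → (-11,8,13)
river: ρ → (13,18,-6)
river: ρ → (-6,18,13)
river: ρ → (13,8,-11)
river: ρ → (-11,14,10)
river: ρ → (10,6,-15)
river: ρ → (-15,24,1)
river: ρ → (1,24,-15)
river: ρ → (-15,6,10)
closes: descent 1, river 10
min |a| on river = 1

1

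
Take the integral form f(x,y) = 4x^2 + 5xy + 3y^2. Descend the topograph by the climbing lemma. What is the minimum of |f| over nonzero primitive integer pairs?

translate: b→-3 (≡5 mod 8), so (4,5,3)→(4,-3,2)
flip: (4,-3,2)→(2,3,4)
translate: b→-1 (≡3 mod 4), so (2,3,4)→(2,-1,3)
reduced (well bottom): (2,-1,3) with a≤c, −a<b≤a
well minimum = a = 2

2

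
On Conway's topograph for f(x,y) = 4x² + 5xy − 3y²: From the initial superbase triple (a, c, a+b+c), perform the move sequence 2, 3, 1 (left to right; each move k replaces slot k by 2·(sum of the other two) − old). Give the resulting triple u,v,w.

start (4,-3,6) = (f(1,0),f(0,1),f(1,1))
replace slot 2: 2·(4+6) − (-3) = 23 → (4,23,6)
replace slot 3: 2·(4+23) − 6 = 48 → (4,23,48)
replace slot 1: 2·(23+48) − 4 = 138 → (138,23,48)

138,23,48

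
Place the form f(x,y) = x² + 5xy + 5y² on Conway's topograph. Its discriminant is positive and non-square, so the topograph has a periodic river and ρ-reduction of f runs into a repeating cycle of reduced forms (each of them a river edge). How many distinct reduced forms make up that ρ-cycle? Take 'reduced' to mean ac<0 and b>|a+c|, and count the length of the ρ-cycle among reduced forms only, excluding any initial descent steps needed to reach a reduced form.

D = 5, ⌊√D⌋ = 2
descent: ρ → (5,5,1)
descent: ρ → (1,1,-1)  [lands on river]
river: ρ → (-1,1,1)
ρ-cycle length = 2 (tail of 2 descent steps not counted)

2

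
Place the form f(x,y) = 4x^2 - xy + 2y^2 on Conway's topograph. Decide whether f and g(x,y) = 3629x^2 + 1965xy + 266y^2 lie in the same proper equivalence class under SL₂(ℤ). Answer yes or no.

D₁ = -31, D₂ = -31
f: flip: (4,-1,2)→(2,1,4)
f: reduced (well bottom): (2,1,4) with a≤c, −a<b≤a
g: flip: (3629,1965,266)→(266,-1965,3629)
g: translate: b→163 (≡-1965 mod 532), so (266,-1965,3629)→(266,163,25)
g: flip: (266,163,25)→(25,-163,266)
g: translate: b→-13 (≡-163 mod 50), so (25,-163,266)→(25,-13,2)
g: flip: (25,-13,2)→(2,13,25)
g: translate: b→1 (≡13 mod 4), so (2,13,25)→(2,1,4)
g: reduced (well bottom): (2,1,4) with a≤c, −a<b≤a
reduced forms (2, 1, 4) vs (2, 1, 4) ⇒ equivalent

yes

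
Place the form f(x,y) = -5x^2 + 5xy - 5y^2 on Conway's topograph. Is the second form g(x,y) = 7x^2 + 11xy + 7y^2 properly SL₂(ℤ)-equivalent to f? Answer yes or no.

D₁ = -75, D₂ = -75
f is negative-definite; reduce −f:
−f: translate: b→5 (≡-5 mod 10), so (5,-5,5)→(5,5,5)
−f: reduced (well bottom): (5,5,5) with a≤c, −a<b≤a
flip sign back: reduced form of f is (-5,-5,-5)
g: translate: b→-3 (≡11 mod 14), so (7,11,7)→(7,-3,3)
g: flip: (7,-3,3)→(3,3,7)
g: reduced (well bottom): (3,3,7) with a≤c, −a<b≤a
reduced forms (-5, -5, -5) vs (3, 3, 7) ⇒ inequivalent

no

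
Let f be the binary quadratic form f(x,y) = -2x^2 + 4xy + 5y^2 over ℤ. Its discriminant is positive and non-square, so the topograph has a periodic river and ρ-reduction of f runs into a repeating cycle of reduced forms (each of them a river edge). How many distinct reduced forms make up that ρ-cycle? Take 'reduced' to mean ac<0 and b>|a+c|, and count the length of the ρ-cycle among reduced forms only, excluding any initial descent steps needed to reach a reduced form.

D = 56, ⌊√D⌋ = 7
river: ρ → (5,6,-1)
river: ρ → (-1,6,5)
river: ρ → (5,4,-2)
river: ρ → (-2,4,5)
ρ-cycle length = 4 (tail of 0 descent steps not counted)

4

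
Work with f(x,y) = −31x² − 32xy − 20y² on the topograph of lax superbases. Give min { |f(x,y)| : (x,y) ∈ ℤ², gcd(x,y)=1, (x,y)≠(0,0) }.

translate: b→-30 (≡32 mod 62), so (31,32,20)→(31,-30,19)
flip: (31,-30,19)→(19,30,31)
translate: b→-8 (≡30 mod 38), so (19,30,31)→(19,-8,20)
reduced (well bottom): (19,-8,20) with a≤c, −a<b≤a
well minimum |f| = |-19| = 19 (negative-definite)

19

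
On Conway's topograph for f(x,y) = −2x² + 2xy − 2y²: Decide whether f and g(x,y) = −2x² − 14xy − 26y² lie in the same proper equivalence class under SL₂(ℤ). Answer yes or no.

D₁ = -12, D₂ = -12
f is negative-definite; reduce −f:
−f: translate: b→2 (≡-2 mod 4), so (2,-2,2)→(2,2,2)
−f: reduced (well bottom): (2,2,2) with a≤c, −a<b≤a
flip sign back: reduced form of f is (-2,-2,-2)
g is negative-definite; reduce −g:
−g: translate: b→2 (≡14 mod 4), so (2,14,26)→(2,2,2)
−g: reduced (well bottom): (2,2,2) with a≤c, −a<b≤a
flip sign back: reduced form of g is (-2,-2,-2)
reduced forms (-2, -2, -2) vs (-2, -2, -2) ⇒ equivalent

yes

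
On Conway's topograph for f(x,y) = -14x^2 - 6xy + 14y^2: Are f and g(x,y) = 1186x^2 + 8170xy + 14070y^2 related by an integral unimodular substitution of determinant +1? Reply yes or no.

D₁ = 820, D₂ = 820
river cycle of f (length 4): (14, 6, -14), (-14, 22, 6), (6, 26, -6), (-6, 22, 14)
river cycle of g (length 4): (14, 6, -14), (-14, 22, 6), (6, 26, -6), (-6, 22, 14)
cycles coincide ⇒ equivalent

yes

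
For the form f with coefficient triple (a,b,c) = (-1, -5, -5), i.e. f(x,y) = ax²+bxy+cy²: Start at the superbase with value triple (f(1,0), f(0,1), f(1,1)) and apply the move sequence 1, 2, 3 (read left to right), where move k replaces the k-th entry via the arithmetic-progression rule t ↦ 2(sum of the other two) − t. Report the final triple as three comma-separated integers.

start (-1,-5,-11) = (f(1,0),f(0,1),f(1,1))
replace slot 1: 2·((-5)+(-11)) − (-1) = -31 → (-31,-5,-11)
replace slot 2: 2·((-31)+(-11)) − (-5) = -79 → (-31,-79,-11)
replace slot 3: 2·((-31)+(-79)) − (-11) = -209 → (-31,-79,-209)

-31,-79,-209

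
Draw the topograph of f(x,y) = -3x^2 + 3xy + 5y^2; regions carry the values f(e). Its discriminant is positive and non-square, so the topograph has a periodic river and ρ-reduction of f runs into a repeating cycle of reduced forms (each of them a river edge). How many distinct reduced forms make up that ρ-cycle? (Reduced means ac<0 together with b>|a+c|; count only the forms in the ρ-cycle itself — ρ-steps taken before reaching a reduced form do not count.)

D = 69, ⌊√D⌋ = 8
river: ρ → (5,7,-1)
river: ρ → (-1,7,5)
river: ρ → (5,3,-3)
river: ρ → (-3,3,5)
ρ-cycle length = 4 (tail of 0 descent steps not counted)

4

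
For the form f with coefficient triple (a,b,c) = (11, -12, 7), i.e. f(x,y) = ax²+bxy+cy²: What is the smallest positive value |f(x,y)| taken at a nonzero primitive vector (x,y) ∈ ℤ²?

translate: b→10 (≡-12 mod 22), so (11,-12,7)→(11,10,6)
flip: (11,10,6)→(6,-10,11)
translate: b→2 (≡-10 mod 12), so (6,-10,11)→(6,2,7)
reduced (well bottom): (6,2,7) with a≤c, −a<b≤a
well minimum = a = 6

6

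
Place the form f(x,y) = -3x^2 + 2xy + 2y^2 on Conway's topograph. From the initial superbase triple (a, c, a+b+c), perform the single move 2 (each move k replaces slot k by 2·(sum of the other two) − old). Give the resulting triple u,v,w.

start (-3,2,1) = (f(1,0),f(0,1),f(1,1))
replace slot 2: 2·((-3)+1) − 2 = -6 → (-3,-6,1)

-3,-6,1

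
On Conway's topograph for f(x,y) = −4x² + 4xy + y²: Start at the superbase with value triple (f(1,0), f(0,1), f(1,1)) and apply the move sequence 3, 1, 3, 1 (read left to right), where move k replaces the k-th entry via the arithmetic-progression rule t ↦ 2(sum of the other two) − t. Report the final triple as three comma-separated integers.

start (-4,1,1) = (f(1,0),f(0,1),f(1,1))
replace slot 3: 2·((-4)+1) − 1 = -7 → (-4,1,-7)
replace slot 1: 2·(1+(-7)) − (-4) = -8 → (-8,1,-7)
replace slot 3: 2·((-8)+1) − (-7) = -7 → (-8,1,-7)
replace slot 1: 2·(1+(-7)) − (-8) = -4 → (-4,1,-7)

-4,1,-7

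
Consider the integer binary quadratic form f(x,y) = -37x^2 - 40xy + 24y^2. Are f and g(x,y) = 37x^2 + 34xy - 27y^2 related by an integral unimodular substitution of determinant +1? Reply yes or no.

D₁ = 5152, D₂ = 5152
river cycle of f (length 6): (24, 40, -37), (-37, 34, 27), (27, 20, -44), (-44, 68, 3), (3, 70, -21), (-21, 56, 24)
river cycle of g (length 6): (-27, 20, 44), (44, 68, -3), (-3, 70, 21), (21, 56, -24), (-24, 40, 37), (37, 34, -27)
cycles differ ⇒ inequivalent

no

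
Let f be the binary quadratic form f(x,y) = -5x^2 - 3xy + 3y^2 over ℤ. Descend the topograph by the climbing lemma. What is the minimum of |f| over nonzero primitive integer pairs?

descent: ρ → (3,3,-5)  [lands on river]
river: ρ → (-5,7,1)
river: ρ → (1,7,-5)
river: ρ → (-5,3,3)
closes: descent 1, river 4
min |a| on river = 1

1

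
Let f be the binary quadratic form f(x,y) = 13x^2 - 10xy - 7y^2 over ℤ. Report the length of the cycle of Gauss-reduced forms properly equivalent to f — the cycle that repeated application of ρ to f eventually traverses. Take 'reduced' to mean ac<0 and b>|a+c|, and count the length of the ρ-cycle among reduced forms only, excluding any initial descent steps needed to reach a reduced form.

D = 464, ⌊√D⌋ = 21
descent: ρ → (-7,10,13)  [lands on river]
river: ρ → (13,16,-4)
river: ρ → (-4,16,13)
river: ρ → (13,10,-7)
river: ρ → (-7,18,5)
river: ρ → (5,12,-16)
river: ρ → (-16,20,1)
river: ρ → (1,20,-16)
river: ρ → (-16,12,5)
river: ρ → (5,18,-7)
ρ-cycle length = 10 (tail of 1 descent step not counted)

10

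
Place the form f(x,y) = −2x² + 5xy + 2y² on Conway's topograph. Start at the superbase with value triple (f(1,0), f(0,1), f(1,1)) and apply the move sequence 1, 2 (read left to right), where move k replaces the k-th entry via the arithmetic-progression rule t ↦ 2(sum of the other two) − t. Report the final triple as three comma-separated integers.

start (-2,2,5) = (f(1,0),f(0,1),f(1,1))
replace slot 1: 2·(2+5) − (-2) = 16 → (16,2,5)
replace slot 2: 2·(16+5) − 2 = 40 → (16,40,5)

16,40,5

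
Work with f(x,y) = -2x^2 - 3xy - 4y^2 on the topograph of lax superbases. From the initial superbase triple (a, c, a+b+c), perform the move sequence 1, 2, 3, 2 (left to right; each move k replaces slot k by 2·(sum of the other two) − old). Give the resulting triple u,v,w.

start (-2,-4,-9) = (f(1,0),f(0,1),f(1,1))
replace slot 1: 2·((-4)+(-9)) − (-2) = -24 → (-24,-4,-9)
replace slot 2: 2·((-24)+(-9)) − (-4) = -62 → (-24,-62,-9)
replace slot 3: 2·((-24)+(-62)) − (-9) = -163 → (-24,-62,-163)
replace slot 2: 2·((-24)+(-163)) − (-62) = -312 → (-24,-312,-163)

-24,-312,-163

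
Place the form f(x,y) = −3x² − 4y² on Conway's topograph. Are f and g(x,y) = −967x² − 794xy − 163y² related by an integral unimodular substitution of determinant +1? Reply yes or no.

D₁ = -48, D₂ = -48
f is negative-definite; reduce −f:
−f: reduced (well bottom): (3,0,4) with a≤c, −a<b≤a
flip sign back: reduced form of f is (-3,0,-4)
g is negative-definite; reduce −g:
−g: flip: (967,794,163)→(163,-794,967)
−g: translate: b→-142 (≡-794 mod 326), so (163,-794,967)→(163,-142,31)
−g: flip: (163,-142,31)→(31,142,163)
−g: translate: b→18 (≡142 mod 62), so (31,142,163)→(31,18,3)
−g: flip: (31,18,3)→(3,-18,31)
−g: translate: b→0 (≡-18 mod 6), so (3,-18,31)→(3,0,4)
−g: reduced (well bottom): (3,0,4) with a≤c, −a<b≤a
flip sign back: reduced form of g is (-3,0,-4)
reduced forms (-3, 0, -4) vs (-3, 0, -4) ⇒ equivalent

yes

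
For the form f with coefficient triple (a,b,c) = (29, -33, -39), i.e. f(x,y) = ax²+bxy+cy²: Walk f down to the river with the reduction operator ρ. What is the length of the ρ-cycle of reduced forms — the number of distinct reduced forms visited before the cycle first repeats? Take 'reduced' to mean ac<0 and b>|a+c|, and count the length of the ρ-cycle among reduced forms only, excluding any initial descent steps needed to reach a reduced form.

D = 5613, ⌊√D⌋ = 74
descent: ρ → (-39,33,29)  [lands on river]
river: ρ → (29,25,-43)
river: ρ → (-43,61,11)
river: ρ → (11,71,-13)
river: ρ → (-13,59,41)
river: ρ → (41,23,-31)
river: ρ → (-31,39,33)
river: ρ → (33,27,-37)
river: ρ → (-37,47,23)
river: ρ → (23,45,-39)
ρ-cycle length = 10 (tail of 1 descent step not counted)

10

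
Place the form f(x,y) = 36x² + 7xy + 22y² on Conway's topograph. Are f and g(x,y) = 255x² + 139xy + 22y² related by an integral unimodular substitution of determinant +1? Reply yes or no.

D₁ = -3119, D₂ = -3119
f: flip: (36,7,22)→(22,-7,36)
f: reduced (well bottom): (22,-7,36) with a≤c, −a<b≤a
g: flip: (255,139,22)→(22,-139,255)
g: translate: b→-7 (≡-139 mod 44), so (22,-139,255)→(22,-7,36)
g: reduced (well bottom): (22,-7,36) with a≤c, −a<b≤a
reduced forms (22, -7, 36) vs (22, -7, 36) ⇒ equivalent

yes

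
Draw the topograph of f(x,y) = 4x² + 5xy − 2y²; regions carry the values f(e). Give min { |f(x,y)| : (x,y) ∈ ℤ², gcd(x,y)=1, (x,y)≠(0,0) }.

river: ρ → (-2,7,1)
river: ρ → (1,7,-2)
river: ρ → (-2,5,4)
river: ρ → (4,3,-3)
river: ρ → (-3,3,4)
river: ρ → (4,5,-2)
closes: descent 0, river 6
min |a| on river = 1

1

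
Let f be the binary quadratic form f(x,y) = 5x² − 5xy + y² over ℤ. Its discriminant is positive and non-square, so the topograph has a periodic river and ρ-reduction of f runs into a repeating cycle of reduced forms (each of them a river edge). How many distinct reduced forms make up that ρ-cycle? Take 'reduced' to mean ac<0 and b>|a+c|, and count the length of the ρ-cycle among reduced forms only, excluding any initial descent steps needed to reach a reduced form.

D = 5, ⌊√D⌋ = 2
descent: ρ → (1,1,-1)  [lands on river]
river: ρ → (-1,1,1)
ρ-cycle length = 2 (tail of 1 descent step not counted)

2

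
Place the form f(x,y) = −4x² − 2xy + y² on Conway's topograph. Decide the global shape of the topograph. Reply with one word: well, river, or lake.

D = b²−4ac = (-2)² − 4·(-4)·1 = 20
D > 0 non-square ⇒ indefinite ⇒ periodic river

river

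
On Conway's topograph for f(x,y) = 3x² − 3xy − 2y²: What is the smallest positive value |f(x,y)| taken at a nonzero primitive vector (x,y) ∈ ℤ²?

descent: ρ → (-2,3,3)  [lands on river]
river: ρ → (3,3,-2)
river: ρ → (-2,5,1)
river: ρ → (1,5,-2)
closes: descent 1, river 4
min |a| on river = 1

1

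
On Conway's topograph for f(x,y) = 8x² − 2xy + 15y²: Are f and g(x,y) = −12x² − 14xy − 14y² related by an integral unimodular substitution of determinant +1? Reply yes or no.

D₁ = -476, D₂ = -476
f: reduced (well bottom): (8,-2,15) with a≤c, −a<b≤a
g is negative-definite; reduce −g:
−g: translate: b→-10 (≡14 mod 24), so (12,14,14)→(12,-10,12)
−g: flip: (12,-10,12)→(12,10,12)
−g: reduced (well bottom): (12,10,12) with a≤c, −a<b≤a
flip sign back: reduced form of g is (-12,-10,-12)
reduced forms (8, -2, 15) vs (-12, -10, -12) ⇒ inequivalent

no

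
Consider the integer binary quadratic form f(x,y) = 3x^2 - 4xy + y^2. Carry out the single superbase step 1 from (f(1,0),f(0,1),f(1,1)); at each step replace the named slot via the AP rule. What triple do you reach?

start (3,1,0) = (f(1,0),f(0,1),f(1,1))
replace slot 1: 2·(1+0) − 3 = -1 → (-1,1,0)

-1,1,0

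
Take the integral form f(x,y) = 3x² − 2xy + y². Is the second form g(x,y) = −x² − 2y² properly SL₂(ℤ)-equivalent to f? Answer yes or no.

D₁ = -8, D₂ = -8
f: flip: (3,-2,1)→(1,2,3)
f: translate: b→0 (≡2 mod 2), so (1,2,3)→(1,0,2)
f: reduced (well bottom): (1,0,2) with a≤c, −a<b≤a
g is negative-definite; reduce −g:
−g: reduced (well bottom): (1,0,2) with a≤c, −a<b≤a
flip sign back: reduced form of g is (-1,0,-2)
reduced forms (1, 0, 2) vs (-1, 0, -2) ⇒ inequivalent

no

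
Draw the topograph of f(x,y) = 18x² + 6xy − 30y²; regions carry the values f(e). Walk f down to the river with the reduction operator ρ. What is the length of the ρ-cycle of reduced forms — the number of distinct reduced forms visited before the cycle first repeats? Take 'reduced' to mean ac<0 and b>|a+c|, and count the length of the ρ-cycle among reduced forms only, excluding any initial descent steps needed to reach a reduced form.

D = 2196, ⌊√D⌋ = 46
descent: ρ → (-30,-6,18)
descent: ρ → (18,42,-6)  [lands on river]
river: ρ → (-6,42,18)
river: ρ → (18,30,-18)
river: ρ → (-18,42,6)
river: ρ → (6,42,-18)
river: ρ → (-18,30,18)
ρ-cycle length = 6 (tail of 2 descent steps not counted)

6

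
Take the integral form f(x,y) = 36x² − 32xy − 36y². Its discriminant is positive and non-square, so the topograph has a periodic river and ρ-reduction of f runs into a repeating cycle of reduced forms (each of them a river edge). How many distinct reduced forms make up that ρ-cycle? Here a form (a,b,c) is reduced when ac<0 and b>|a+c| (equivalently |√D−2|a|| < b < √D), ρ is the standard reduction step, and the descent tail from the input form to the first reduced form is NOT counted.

D = 6208, ⌊√D⌋ = 78
descent: ρ → (-36,32,36)  [lands on river]
river: ρ → (36,40,-32)
river: ρ → (-32,24,44)
river: ρ → (44,64,-12)
river: ρ → (-12,56,64)
river: ρ → (64,72,-4)
river: ρ → (-4,72,64)
river: ρ → (64,56,-12)
river: ρ → (-12,64,44)
river: ρ → (44,24,-32)
river: ρ → (-32,40,36)
river: ρ → (36,32,-36)
river: ρ → (-36,40,32)
river: ρ → (32,24,-44)
river: ρ → (-44,64,12)
river: ρ → (12,56,-64)
river: ρ → (-64,72,4)
river: ρ → (4,72,-64)
river: ρ → (-64,56,12)
river: ρ → (12,64,-44)
river: ρ → (-44,24,32)
river: ρ → (32,40,-36)
ρ-cycle length = 22 (tail of 1 descent step not counted)

22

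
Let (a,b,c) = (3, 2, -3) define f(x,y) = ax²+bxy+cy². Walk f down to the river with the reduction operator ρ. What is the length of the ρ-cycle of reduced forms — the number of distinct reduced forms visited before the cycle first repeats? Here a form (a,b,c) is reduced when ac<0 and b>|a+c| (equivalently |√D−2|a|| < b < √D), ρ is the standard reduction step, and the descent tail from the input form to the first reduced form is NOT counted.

D = 40, ⌊√D⌋ = 6
river: ρ → (-3,4,2)
river: ρ → (2,4,-3)
river: ρ → (-3,2,3)
river: ρ → (3,4,-2)
river: ρ → (-2,4,3)
river: ρ → (3,2,-3)
ρ-cycle length = 6 (tail of 0 descent steps not counted)

6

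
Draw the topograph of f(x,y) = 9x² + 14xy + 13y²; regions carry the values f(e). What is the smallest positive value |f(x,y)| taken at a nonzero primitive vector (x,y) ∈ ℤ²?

translate: b→-4 (≡14 mod 18), so (9,14,13)→(9,-4,8)
flip: (9,-4,8)→(8,4,9)
reduced (well bottom): (8,4,9) with a≤c, −a<b≤a
well minimum = a = 8

8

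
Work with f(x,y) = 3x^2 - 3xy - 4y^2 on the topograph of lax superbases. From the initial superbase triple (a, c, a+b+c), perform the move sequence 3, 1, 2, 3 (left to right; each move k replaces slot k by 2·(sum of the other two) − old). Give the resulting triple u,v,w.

start (3,-4,-4) = (f(1,0),f(0,1),f(1,1))
replace slot 3: 2·(3+(-4)) − (-4) = 2 → (3,-4,2)
replace slot 1: 2·((-4)+2) − 3 = -7 → (-7,-4,2)
replace slot 2: 2·((-7)+2) − (-4) = -6 → (-7,-6,2)
replace slot 3: 2·((-7)+(-6)) − 2 = -28 → (-7,-6,-28)

-7,-6,-28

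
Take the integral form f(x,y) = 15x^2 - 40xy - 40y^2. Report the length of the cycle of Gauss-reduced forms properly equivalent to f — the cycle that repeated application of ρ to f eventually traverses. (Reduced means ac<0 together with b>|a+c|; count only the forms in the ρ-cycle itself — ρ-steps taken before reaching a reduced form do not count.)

D = 4000, ⌊√D⌋ = 63
descent: ρ → (-40,40,15)  [lands on river]
river: ρ → (15,50,-25)
river: ρ → (-25,50,15)
river: ρ → (15,40,-40)
ρ-cycle length = 4 (tail of 1 descent step not counted)

4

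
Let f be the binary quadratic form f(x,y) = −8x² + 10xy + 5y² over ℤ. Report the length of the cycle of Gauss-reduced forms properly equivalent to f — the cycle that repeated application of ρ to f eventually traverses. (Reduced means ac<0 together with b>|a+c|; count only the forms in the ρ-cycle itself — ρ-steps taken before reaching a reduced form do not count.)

D = 260, ⌊√D⌋ = 16
river: ρ → (5,10,-8)
river: ρ → (-8,6,7)
river: ρ → (7,8,-7)
river: ρ → (-7,6,8)
river: ρ → (8,10,-5)
river: ρ → (-5,10,8)
river: ρ → (8,6,-7)
river: ρ → (-7,8,7)
river: ρ → (7,6,-8)
river: ρ → (-8,10,5)
ρ-cycle length = 10 (tail of 0 descent steps not counted)

10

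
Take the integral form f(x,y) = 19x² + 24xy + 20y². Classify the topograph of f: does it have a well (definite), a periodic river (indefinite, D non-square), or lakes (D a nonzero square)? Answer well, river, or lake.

D = b²−4ac = 24² − 4·19·20 = -944
D < 0 ⇒ definite ⇒ every region one sign ⇒ single well

well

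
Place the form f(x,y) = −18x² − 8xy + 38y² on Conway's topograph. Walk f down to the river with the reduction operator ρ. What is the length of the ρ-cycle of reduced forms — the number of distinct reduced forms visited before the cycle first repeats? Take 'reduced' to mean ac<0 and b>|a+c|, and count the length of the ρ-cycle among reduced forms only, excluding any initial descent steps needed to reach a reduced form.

D = 2800, ⌊√D⌋ = 52
descent: ρ → (38,8,-18)
descent: ρ → (-18,28,28)  [lands on river]
river: ρ → (28,28,-18)
river: ρ → (-18,44,12)
river: ρ → (12,52,-2)
river: ρ → (-2,52,12)
river: ρ → (12,44,-18)
ρ-cycle length = 6 (tail of 2 descent steps not counted)

6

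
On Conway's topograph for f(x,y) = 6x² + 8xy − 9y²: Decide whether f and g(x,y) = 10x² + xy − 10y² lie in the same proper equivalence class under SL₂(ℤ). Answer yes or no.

D₁ = 280, D₂ = 401
discriminants differ ⇒ not SL₂(ℤ)-equivalent

no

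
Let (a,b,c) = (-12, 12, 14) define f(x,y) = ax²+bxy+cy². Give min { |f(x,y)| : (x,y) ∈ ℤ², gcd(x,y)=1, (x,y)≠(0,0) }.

river: ρ → (14,16,-10)
river: ρ → (-10,24,6)
river: ρ → (6,24,-10)
river: ρ → (-10,16,14)
river: ρ → (14,12,-12)
river: ρ → (-12,12,14)
closes: descent 0, river 6
min |a| on river = 6

6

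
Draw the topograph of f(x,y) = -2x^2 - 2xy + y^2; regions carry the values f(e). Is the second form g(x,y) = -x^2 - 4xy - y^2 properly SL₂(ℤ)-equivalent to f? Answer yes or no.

D₁ = 12, D₂ = 12
river cycle of f (length 2): (1, 2, -2), (-2, 2, 1)
river cycle of g (length 2): (-1, 2, 2), (2, 2, -1)
cycles differ ⇒ inequivalent

no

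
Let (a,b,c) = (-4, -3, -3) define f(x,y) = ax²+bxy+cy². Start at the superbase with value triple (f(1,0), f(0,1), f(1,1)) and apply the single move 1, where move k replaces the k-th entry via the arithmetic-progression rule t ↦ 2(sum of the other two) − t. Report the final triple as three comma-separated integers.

start (-4,-3,-10) = (f(1,0),f(0,1),f(1,1))
replace slot 1: 2·((-3)+(-10)) − (-4) = -22 → (-22,-3,-10)

-22,-3,-10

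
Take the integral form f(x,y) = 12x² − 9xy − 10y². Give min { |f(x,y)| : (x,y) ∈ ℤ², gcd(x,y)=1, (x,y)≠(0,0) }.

descent: ρ → (-10,9,12)  [lands on river]
river: ρ → (12,15,-7)
river: ρ → (-7,13,14)
river: ρ → (14,15,-6)
river: ρ → (-6,21,5)
river: ρ → (5,19,-10)
river: ρ → (-10,21,3)
river: ρ → (3,21,-10)
river: ρ → (-10,19,5)
river: ρ → (5,21,-6)
river: ρ → (-6,15,14)
river: ρ → (14,13,-7)
river: ρ → (-7,15,12)
river: ρ → (12,9,-10)
river: ρ → (-10,11,11)
river: ρ → (11,11,-10)
closes: descent 1, river 16
min |a| on river = 3

3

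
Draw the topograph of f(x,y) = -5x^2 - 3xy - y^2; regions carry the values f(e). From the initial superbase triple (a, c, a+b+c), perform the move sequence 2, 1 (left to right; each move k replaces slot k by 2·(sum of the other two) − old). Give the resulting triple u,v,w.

start (-5,-1,-9) = (f(1,0),f(0,1),f(1,1))
replace slot 2: 2·((-5)+(-9)) − (-1) = -27 → (-5,-27,-9)
replace slot 1: 2·((-27)+(-9)) − (-5) = -67 → (-67,-27,-9)

-67,-27,-9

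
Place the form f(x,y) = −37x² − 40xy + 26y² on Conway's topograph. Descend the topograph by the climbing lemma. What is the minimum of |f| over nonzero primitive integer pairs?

descent: ρ → (26,40,-37)  [lands on river]
river: ρ → (-37,34,29)
river: ρ → (29,24,-42)
river: ρ → (-42,60,11)
river: ρ → (11,72,-6)
river: ρ → (-6,72,11)
river: ρ → (11,60,-42)
river: ρ → (-42,24,29)
river: ρ → (29,34,-37)
river: ρ → (-37,40,26)
river: ρ → (26,64,-13)
river: ρ → (-13,66,21)
river: ρ → (21,60,-22)
river: ρ → (-22,72,3)
river: ρ → (3,72,-22)
river: ρ → (-22,60,21)
river: ρ → (21,66,-13)
river: ρ → (-13,64,26)
closes: descent 1, river 18
min |a| on river = 3

3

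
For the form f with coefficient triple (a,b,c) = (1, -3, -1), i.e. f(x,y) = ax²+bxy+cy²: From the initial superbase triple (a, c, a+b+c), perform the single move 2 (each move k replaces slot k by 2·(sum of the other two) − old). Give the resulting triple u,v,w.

start (1,-1,-3) = (f(1,0),f(0,1),f(1,1))
replace slot 2: 2·(1+(-3)) − (-1) = -3 → (1,-3,-3)

1,-3,-3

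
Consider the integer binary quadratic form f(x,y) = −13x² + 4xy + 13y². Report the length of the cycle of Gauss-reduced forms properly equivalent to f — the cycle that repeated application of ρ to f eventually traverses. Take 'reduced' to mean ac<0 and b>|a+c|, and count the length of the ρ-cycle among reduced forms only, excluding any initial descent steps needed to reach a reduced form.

D = 692, ⌊√D⌋ = 26
river: ρ → (13,22,-4)
river: ρ → (-4,26,1)
river: ρ → (1,26,-4)
river: ρ → (-4,22,13)
river: ρ → (13,4,-13)
river: ρ → (-13,22,4)
river: ρ → (4,26,-1)
river: ρ → (-1,26,4)
river: ρ → (4,22,-13)
river: ρ → (-13,4,13)
ρ-cycle length = 10 (tail of 0 descent steps not counted)

10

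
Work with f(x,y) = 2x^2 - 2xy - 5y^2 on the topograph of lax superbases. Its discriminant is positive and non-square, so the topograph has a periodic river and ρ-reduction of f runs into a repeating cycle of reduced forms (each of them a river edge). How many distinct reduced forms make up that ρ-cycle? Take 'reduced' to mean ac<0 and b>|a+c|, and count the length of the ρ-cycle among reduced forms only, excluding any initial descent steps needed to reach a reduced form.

D = 44, ⌊√D⌋ = 6
descent: ρ → (-5,2,2)
descent: ρ → (2,6,-1)  [lands on river]
river: ρ → (-1,6,2)
ρ-cycle length = 2 (tail of 2 descent steps not counted)

2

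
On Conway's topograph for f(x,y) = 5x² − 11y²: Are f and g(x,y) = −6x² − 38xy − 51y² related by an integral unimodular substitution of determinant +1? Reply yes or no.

D₁ = 220, D₂ = 220
river cycle of f (length 4): (5, 10, -6), (-6, 14, 1), (1, 14, -6), (-6, 10, 5)
river cycle of g (length 4): (-6, 10, 5), (5, 10, -6), (-6, 14, 1), (1, 14, -6)
cycles coincide ⇒ equivalent

yes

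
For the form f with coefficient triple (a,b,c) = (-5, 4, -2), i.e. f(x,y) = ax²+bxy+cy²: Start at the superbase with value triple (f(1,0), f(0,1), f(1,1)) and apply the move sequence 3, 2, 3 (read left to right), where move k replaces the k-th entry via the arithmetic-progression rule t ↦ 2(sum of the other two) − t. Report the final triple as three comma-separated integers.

start (-5,-2,-3) = (f(1,0),f(0,1),f(1,1))
replace slot 3: 2·((-5)+(-2)) − (-3) = -11 → (-5,-2,-11)
replace slot 2: 2·((-5)+(-11)) − (-2) = -30 → (-5,-30,-11)
replace slot 3: 2·((-5)+(-30)) − (-11) = -59 → (-5,-30,-59)

-5,-30,-59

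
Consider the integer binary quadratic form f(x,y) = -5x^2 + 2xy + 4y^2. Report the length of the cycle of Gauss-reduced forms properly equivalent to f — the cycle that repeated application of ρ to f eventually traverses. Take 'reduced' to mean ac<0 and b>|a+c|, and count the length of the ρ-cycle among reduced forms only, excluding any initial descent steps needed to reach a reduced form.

D = 84, ⌊√D⌋ = 9
river: ρ → (4,6,-3)
river: ρ → (-3,6,4)
river: ρ → (4,2,-5)
river: ρ → (-5,8,1)
river: ρ → (1,8,-5)
river: ρ → (-5,2,4)
ρ-cycle length = 6 (tail of 0 descent steps not counted)

6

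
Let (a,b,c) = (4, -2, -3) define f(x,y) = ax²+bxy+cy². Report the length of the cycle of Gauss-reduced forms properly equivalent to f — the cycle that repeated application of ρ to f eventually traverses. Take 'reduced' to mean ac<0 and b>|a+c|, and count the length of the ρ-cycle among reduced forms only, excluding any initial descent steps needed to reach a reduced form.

D = 52, ⌊√D⌋ = 7
descent: ρ → (-3,2,4)  [lands on river]
river: ρ → (4,6,-1)
river: ρ → (-1,6,4)
river: ρ → (4,2,-3)
river: ρ → (-3,4,3)
river: ρ → (3,2,-4)
river: ρ → (-4,6,1)
river: ρ → (1,6,-4)
river: ρ → (-4,2,3)
river: ρ → (3,4,-3)
ρ-cycle length = 10 (tail of 1 descent step not counted)

10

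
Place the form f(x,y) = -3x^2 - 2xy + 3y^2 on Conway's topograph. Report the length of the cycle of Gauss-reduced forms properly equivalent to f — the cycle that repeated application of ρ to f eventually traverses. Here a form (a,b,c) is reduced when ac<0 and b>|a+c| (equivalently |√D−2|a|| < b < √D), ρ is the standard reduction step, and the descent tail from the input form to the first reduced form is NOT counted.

D = 40, ⌊√D⌋ = 6
descent: ρ → (3,2,-3)  [lands on river]
river: ρ → (-3,4,2)
river: ρ → (2,4,-3)
river: ρ → (-3,2,3)
river: ρ → (3,4,-2)
river: ρ → (-2,4,3)
ρ-cycle length = 6 (tail of 1 descent step not counted)

6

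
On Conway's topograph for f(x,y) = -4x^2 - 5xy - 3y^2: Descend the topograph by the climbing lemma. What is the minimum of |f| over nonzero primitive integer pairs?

translate: b→-3 (≡5 mod 8), so (4,5,3)→(4,-3,2)
flip: (4,-3,2)→(2,3,4)
translate: b→-1 (≡3 mod 4), so (2,3,4)→(2,-1,3)
reduced (well bottom): (2,-1,3) with a≤c, −a<b≤a
well minimum |f| = |-2| = 2 (negative-definite)

2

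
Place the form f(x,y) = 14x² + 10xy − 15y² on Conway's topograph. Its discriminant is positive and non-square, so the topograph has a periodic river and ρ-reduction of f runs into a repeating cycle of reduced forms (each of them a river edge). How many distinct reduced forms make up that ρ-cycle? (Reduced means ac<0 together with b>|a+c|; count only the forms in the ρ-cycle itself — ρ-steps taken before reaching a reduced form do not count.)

D = 940, ⌊√D⌋ = 30
river: ρ → (-15,20,9)
river: ρ → (9,16,-19)
river: ρ → (-19,22,6)
river: ρ → (6,26,-11)
river: ρ → (-11,18,14)
river: ρ → (14,10,-15)
ρ-cycle length = 6 (tail of 0 descent steps not counted)

6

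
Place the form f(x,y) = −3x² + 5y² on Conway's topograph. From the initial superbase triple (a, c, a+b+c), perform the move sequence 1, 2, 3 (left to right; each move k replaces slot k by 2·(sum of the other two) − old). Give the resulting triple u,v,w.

start (-3,5,2) = (f(1,0),f(0,1),f(1,1))
replace slot 1: 2·(5+2) − (-3) = 17 → (17,5,2)
replace slot 2: 2·(17+2) − 5 = 33 → (17,33,2)
replace slot 3: 2·(17+33) − 2 = 98 → (17,33,98)

17,33,98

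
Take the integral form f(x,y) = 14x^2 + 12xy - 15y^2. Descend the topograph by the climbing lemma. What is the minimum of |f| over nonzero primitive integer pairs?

river: ρ → (-15,18,11)
river: ρ → (11,26,-7)
river: ρ → (-7,30,3)
river: ρ → (3,30,-7)
river: ρ → (-7,26,11)
river: ρ → (11,18,-15)
river: ρ → (-15,12,14)
river: ρ → (14,16,-13)
river: ρ → (-13,10,17)
river: ρ → (17,24,-6)
river: ρ → (-6,24,17)
river: ρ → (17,10,-13)
river: ρ → (-13,16,14)
river: ρ → (14,12,-15)
closes: descent 0, river 14
min |a| on river = 3

3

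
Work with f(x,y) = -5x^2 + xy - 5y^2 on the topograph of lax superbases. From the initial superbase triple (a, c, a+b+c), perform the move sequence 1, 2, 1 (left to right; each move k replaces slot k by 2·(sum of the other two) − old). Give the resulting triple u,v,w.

start (-5,-5,-9) = (f(1,0),f(0,1),f(1,1))
replace slot 1: 2·((-5)+(-9)) − (-5) = -23 → (-23,-5,-9)
replace slot 2: 2·((-23)+(-9)) − (-5) = -59 → (-23,-59,-9)
replace slot 1: 2·((-59)+(-9)) − (-23) = -113 → (-113,-59,-9)

-113,-59,-9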